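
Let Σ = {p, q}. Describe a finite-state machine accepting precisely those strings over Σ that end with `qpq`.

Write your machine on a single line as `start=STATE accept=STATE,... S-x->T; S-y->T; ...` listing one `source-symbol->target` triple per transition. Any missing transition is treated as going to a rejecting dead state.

Let each state record the length of the longest suffix of the input read so far that is also a prefix of `qpq`. B means the last symbol is `q`; C means the last 2 symbols are `qp`; D means the last 3 symbols are `qpq`. Accept only at D, where the string currently ends in `qpq`.
A 4-state machine:
       p  q 
>  A   A  B 
   B   C  B 
   C   A  D 
 * D   C  B 
(> = start, * = accepting)

start=A; accept=D; A-p->A; A-q->B; B-p->C; B-q->B; C-p->A; C-q->D; D-p->C; D-q->B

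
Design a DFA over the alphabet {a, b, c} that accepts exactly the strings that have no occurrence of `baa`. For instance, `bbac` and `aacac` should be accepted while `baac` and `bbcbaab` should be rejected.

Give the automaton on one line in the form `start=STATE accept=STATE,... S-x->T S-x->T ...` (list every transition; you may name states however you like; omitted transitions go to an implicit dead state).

This is the complement of 'contains `baa`'. Use the same substring-matching states — S0 through S3 holding how much of `baa` has just been matched — but flip the accepting set: everything except the trap S3 accepts.
With 4 states:
        a   b   c  
>* S0   S0  S1  S0 
 * S1   S2  S1  S0 
 * S2   S3  S1  S0 
   S3   S3  S3  S3 
(> = start, * = accepting)

start=S0 accept=S0,S1,S2 S0-a->S0 S0-b->S1 S0-c->S0 S1-a->S2 S1-b->S1 S1-c->S0 S2-a->S3 S2-b->S1 S2-c->S0 S3-a->S3 S3-b->S3 S3-c->S3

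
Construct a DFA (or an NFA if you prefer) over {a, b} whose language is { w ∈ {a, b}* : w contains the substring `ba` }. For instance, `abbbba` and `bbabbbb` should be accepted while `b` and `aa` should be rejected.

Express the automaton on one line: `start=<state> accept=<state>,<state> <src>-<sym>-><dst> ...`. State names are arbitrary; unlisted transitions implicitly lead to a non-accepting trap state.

start=q0 accept=q2 q0-a->q0 q0-b->q1 q1-a->q2 q1-b->q1 q2-a->q2 q2-b->q2

Track how much of `ba` has been matched so far: state q0 is no progress, q2 is the absorbing accept state reached once `ba` has occurred. Intermediate states record partial matches; on a mismatch, fall back to the longest reusable overlap.
With 3 states:
        a   b  
>  q0   q0  q1 
   q1   q2  q1 
 * q2   q2  q2 
(> = start, * = accepting)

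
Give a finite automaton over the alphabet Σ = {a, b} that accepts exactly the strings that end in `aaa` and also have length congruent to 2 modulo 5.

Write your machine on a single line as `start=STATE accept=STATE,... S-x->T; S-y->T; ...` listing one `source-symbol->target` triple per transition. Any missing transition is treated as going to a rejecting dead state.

start=S0; accept=S19; S0-a->S1; S0-b->S2; S1-a->S3; S1-b->S4; S2-a->S5; S2-b->S4; S3-a->S6; S3-b->S7; S4-a->S8; S4-b->S7; S5-a->S9; S5-b->S7; S6-a->S10; S6-b->S11; S7-a->S12; S7-b->S11; S8-a->S13; S8-b->S11; S9-a->S10; S9-b->S11; S10-a->S14; S10-b->S0; S11-a->S15; S11-b->S0; S12-a->S16; S12-b->S0; S13-a->S14; S13-b->S0; S14-a->S17; S14-b->S2; S15-a->S18; S15-b->S2; S16-a->S17; S16-b->S2; S17-a->S19; S17-b->S4; S18-a->S19; S18-b->S4; S19-a->S6; S19-b->S7

Handle the two conditions separately and then intersect. One (4 states) tracks how much of the suffix `aaa` has currently been matched; the other (5 states) tracks the input length modulo 5. Each combined state is a pair, one component from each; accept when both components accept.
20 states suffice.
          a    b  
>  S0     S1   S2 
   S1     S3   S4 
   S2     S5   S4 
   S3     S6   S7 
   S4     S8   S7 
   S5     S9   S7 
   S6    S10  S11 
   S7    S12  S11 
   S8    S13  S11 
   S9    S10  S11 
   S10   S14   S0 
   S11   S15   S0 
   S12   S16   S0 
   S13   S14   S0 
   S14   S17   S2 
   S15   S18   S2 
   S16   S17   S2 
   S17   S19   S4 
   S18   S19   S4 
 * S19    S6   S7 
(> = start, * = accepting)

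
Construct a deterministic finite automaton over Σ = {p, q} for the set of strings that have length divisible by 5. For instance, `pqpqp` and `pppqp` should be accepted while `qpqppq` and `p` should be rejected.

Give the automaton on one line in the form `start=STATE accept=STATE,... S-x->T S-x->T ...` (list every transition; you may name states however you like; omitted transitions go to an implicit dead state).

start=s0 accept=s0 s0-p->s1 s0-q->s1 s1-p->s2 s1-q->s2 s2-p->s3 s2-q->s3 s3-p->s4 s3-q->s4 s4-p->s0 s4-q->s0

Only the length mod 5 matters, so use a 5-cycle: from any state, every input symbol moves to the next state, wrapping s4 back to s0. Mark s0 accepting.
With 5 states:
        p   q  
>* s0   s1  s1 
   s1   s2  s2 
   s2   s3  s3 
   s3   s4  s4 
   s4   s0  s0 
(> = start, * = accepting)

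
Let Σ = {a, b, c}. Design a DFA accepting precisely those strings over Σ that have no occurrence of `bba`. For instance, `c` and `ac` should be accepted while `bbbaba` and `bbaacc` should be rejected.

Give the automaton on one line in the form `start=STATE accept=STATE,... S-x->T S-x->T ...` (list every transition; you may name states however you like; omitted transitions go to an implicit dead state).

start=s0 accept=s0,s1,s2 s0-a->s0 s0-b->s1 s0-c->s0 s1-a->s0 s1-b->s2 s1-c->s0 s2-a->s3 s2-b->s2 s2-c->s0 s3-a->s3 s3-b->s3 s3-c->s3

Track partial matches of the forbidden pattern `bba`. State s3 is a dead state reached once `bba` has occurred; every other state accepts. s0 means no part of `bba` is currently matched.
4 states suffice.
        a   b   c  
>* s0   s0  s1  s0 
 * s1   s0  s2  s0 
 * s2   s3  s2  s0 
   s3   s3  s3  s3 
(> = start, * = accepting)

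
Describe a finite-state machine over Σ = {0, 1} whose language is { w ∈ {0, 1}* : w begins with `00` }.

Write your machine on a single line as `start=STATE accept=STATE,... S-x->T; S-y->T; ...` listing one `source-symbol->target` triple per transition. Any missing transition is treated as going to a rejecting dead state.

Check the first 2 symbols one by one: S0 through S1 record how many have matched `00` so far; any wrong symbol goes to the dead state S3. After all 2 match we enter the accepting sink S2.
4 states suffice.
        0   1  
>  S0   S1  S3 
   S1   S2  S3 
 * S2   S2  S2 
   S3   S3  S3 
(> = start, * = accepting)

start=S0; accept=S2; S0-0->S1; S0-1->S3; S1-0->S2; S1-1->S3; S2-0->S2; S2-1->S2; S3-0->S3; S3-1->S3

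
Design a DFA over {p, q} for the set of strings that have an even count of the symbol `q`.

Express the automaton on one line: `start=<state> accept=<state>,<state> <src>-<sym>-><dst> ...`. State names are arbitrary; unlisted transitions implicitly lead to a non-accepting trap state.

start=A accept=A A-p->A A-q->B B-p->B B-q->A

Keep the running count of `q`s modulo 2: each `q` advances along the cycle A → B → A while other symbols loop. Accept at A.
2 states suffice.
       p  q 
>* A   A  B 
   B   B  A 
(> = start, * = accepting)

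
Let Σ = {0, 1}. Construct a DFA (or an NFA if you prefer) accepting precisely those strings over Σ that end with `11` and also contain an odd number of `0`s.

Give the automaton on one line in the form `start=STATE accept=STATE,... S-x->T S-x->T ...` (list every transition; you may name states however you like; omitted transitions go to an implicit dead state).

Build one automaton per condition and run them in lockstep. The first has 3 states tracking how much of the suffix `11` has currently been matched; the second has 2 states tracking the count of `0`s modulo 2. A product state is a pair (one from each), accepting exactly when both do. After merging equivalent states the machine shrinks.
4 states suffice.
        0   1  
>  q0   q1  q0 
   q1   q0  q2 
   q2   q0  q3 
 * q3   q0  q3 
(> = start, * = accepting)

start=q0 accept=q3 q0-0->q1 q0-1->q0 q1-0->q0 q1-1->q2 q2-0->q0 q2-1->q3 q3-0->q0 q3-1->q3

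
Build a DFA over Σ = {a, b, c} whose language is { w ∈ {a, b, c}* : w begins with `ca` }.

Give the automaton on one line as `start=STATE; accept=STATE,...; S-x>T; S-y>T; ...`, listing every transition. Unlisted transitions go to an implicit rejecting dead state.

start=q0; accept=q2; q0-a>q3; q0-b>q3; q0-c>q1; q1-a>q2; q1-b>q3; q1-c>q3; q2-a>q2; q2-b>q2; q2-c>q2; q3-a>q3; q3-b>q3; q3-c>q3

Check the first 2 symbols one by one: q0 through q1 record how many have matched `ca` so far; any wrong symbol goes to the dead state q3. After all 2 match we enter the accepting sink q2.
With 4 states:
        a   b   c  
>  q0   q3  q3  q1 
   q1   q2  q3  q3 
 * q2   q2  q2  q2 
   q3   q3  q3  q3 
(> = start, * = accepting)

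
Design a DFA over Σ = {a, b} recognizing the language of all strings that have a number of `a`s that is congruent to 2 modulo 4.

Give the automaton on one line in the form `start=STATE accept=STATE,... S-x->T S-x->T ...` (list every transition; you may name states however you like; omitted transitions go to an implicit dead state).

start=S0 accept=S2 S0-a->S1 S0-b->S0 S1-a->S2 S1-b->S1 S2-a->S3 S2-b->S2 S3-a->S0 S3-b->S3

The only thing that matters is how many `a`s have appeared, reduced mod 4. Use one state per residue: S0 for 0, …, S3 for 3. Reading `a` moves to the next residue; anything else stays put. S2 is accepting.
4 states suffice.
        a   b  
>  S0   S1  S0 
   S1   S2  S1 
 * S2   S3  S2 
   S3   S0  S3 
(> = start, * = accepting)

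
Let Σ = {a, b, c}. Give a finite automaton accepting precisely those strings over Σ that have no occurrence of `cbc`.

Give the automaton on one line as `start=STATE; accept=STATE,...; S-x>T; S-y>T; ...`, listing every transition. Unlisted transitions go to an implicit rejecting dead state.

start=S0; accept=S0,S1,S2; S0-a>S0; S0-b>S0; S0-c>S1; S1-a>S0; S1-b>S2; S1-c>S1; S2-a>S0; S2-b>S0; S2-c>S3; S3-a>S3; S3-b>S3; S3-c>S3

Track partial matches of the forbidden pattern `cbc`. State S3 is a dead state reached once `cbc` has occurred; every other state accepts. S0 means no part of `cbc` is currently matched.
With 4 states:
        a   b   c  
>* S0   S0  S0  S1 
 * S1   S0  S2  S1 
 * S2   S0  S0  S3 
   S3   S3  S3  S3 
(> = start, * = accepting)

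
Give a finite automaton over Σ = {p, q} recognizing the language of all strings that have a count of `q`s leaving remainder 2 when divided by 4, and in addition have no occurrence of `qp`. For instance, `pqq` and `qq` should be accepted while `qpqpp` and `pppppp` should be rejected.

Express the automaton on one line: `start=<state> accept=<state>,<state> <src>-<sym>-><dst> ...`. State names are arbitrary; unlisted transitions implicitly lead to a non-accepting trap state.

start=A accept=D A-p->A A-q->B B-p->C B-q->D C-p->C C-q->C D-p->C D-q->E E-p->C E-q->F F-p->C F-q->B

Handle the two conditions separately and then intersect. The first has 4 states tracking the count of `q`s modulo 4; the second has 3 states tracking partial matches of the forbidden pattern `qp`. A product state is a pair (one from each), accepting exactly when both do. After merging equivalent states the machine shrinks.
6 states suffice.
       p  q 
>  A   A  B 
   B   C  D 
   C   C  C 
 * D   C  E 
   E   C  F 
   F   C  B 
(> = start, * = accepting)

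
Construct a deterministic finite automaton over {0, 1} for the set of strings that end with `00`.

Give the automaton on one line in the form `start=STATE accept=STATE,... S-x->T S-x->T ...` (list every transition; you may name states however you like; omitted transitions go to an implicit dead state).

Remember how much of `00` the current input suffix matches. State q0 means no match yet; q1 means the last symbol is `0`; q2 means the last 2 symbols are `00`. Only q2 accepts. On a mismatch, fall back to the longest proper suffix that is still a prefix of `00`.
        0   1  
>  q0   q1  q0 
   q1   q2  q0 
 * q2   q2  q0 
(> = start, * = accepting)

start=q0 accept=q2 q0-0->q1 q0-1->q0 q1-0->q2 q1-1->q0 q2-0->q2 q2-1->q0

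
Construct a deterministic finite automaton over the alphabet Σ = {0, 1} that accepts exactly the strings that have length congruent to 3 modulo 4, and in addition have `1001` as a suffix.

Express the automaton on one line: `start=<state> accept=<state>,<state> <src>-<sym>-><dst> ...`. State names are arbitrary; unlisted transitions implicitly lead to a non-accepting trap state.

Handle the two conditions separately and then intersect. The first has 4 states tracking the input length modulo 4; the second has 5 states tracking how much of the suffix `1001` has currently been matched. A product state is a pair (one from each), accepting exactly when both do.
20 states suffice.
          0    1  
>  q0     q1   q2 
   q1     q3   q4 
   q2     q5   q4 
   q3     q6   q7 
   q4     q8   q7 
   q5     q9   q7 
   q6     q0  q10 
   q7    q11  q10 
   q8    q12  q10 
   q9     q0  q13 
   q10   q14   q2 
   q11   q15   q2 
   q12    q1  q16 
   q13   q14   q2 
   q14   q17   q4 
   q15    q3  q18 
   q16    q5   q4 
   q17    q6  q19 
   q18    q8   q7 
 * q19   q11  q10 
(> = start, * = accepting)

start=q0 accept=q19 q0-0->q1 q0-1->q2 q1-0->q3 q1-1->q4 q2-0->q5 q2-1->q4 q3-0->q6 q3-1->q7 q4-0->q8 q4-1->q7 q5-0->q9 q5-1->q7 q6-0->q0 q6-1->q10 q7-0->q11 q7-1->q10 q8-0->q12 q8-1->q10 q9-0->q0 q9-1->q13 q10-0->q14 q10-1->q2 q11-0->q15 q11-1->q2 q12-0->q1 q12-1->q16 q13-0->q14 q13-1->q2 q14-0->q17 q14-1->q4 q15-0->q3 q15-1->q18 q16-0->q5 q16-1->q4 q17-0->q6 q17-1->q19 q18-0->q8 q18-1->q7 q19-0->q11 q19-1->q10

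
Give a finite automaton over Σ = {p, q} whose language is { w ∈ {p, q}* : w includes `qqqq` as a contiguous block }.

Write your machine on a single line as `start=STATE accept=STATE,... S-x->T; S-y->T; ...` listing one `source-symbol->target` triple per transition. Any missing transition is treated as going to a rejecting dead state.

Track how much of `qqqq` has been matched so far: state s0 is no progress, s4 is the absorbing accept state reached once `qqqq` has occurred. Intermediate states record partial matches; on a mismatch, fall back to the longest reusable overlap.
A 5-state machine:
        p   q  
>  s0   s0  s1 
   s1   s0  s2 
   s2   s0  s3 
   s3   s0  s4 
 * s4   s4  s4 
(> = start, * = accepting)

start=s0; accept=s4; s0-p->s0; s0-q->s1; s1-p->s0; s1-q->s2; s2-p->s0; s2-q->s3; s3-p->s0; s3-q->s4; s4-p->s4; s4-q->s4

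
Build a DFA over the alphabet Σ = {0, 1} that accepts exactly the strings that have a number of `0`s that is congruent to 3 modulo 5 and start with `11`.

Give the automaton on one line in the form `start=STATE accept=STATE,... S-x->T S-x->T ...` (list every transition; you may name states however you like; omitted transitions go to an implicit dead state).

start=q0 accept=q6 q0-0->q1 q0-1->q2 q1-0->q1 q1-1->q1 q2-0->q1 q2-1->q3 q3-0->q4 q3-1->q3 q4-0->q5 q4-1->q4 q5-0->q6 q5-1->q5 q6-0->q7 q6-1->q6 q7-0->q3 q7-1->q7

Build one automaton per condition and run them in lockstep. One (5 states) tracks the count of `0`s modulo 5; the other (4 states) tracks whether the input so far still matches the prefix `11`. Each combined state is a pair, one component from each; accept when both components accept. After merging equivalent states the machine shrinks.
8 states suffice.
        0   1  
>  q0   q1  q2 
   q1   q1  q1 
   q2   q1  q3 
   q3   q4  q3 
   q4   q5  q4 
   q5   q6  q5 
 * q6   q7  q6 
   q7   q3  q7 
(> = start, * = accepting)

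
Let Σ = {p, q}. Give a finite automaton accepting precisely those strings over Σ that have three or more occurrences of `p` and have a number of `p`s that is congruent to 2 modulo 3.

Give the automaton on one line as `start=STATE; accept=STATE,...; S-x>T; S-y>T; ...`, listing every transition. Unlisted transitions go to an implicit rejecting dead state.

start=A; accept=F; A-p>B; A-q>A; B-p>C; B-q>B; C-p>D; C-q>C; D-p>E; D-q>D; E-p>F; E-q>E; F-p>G; F-q>F; G-p>E; G-q>G

Build one automaton per condition and run them in lockstep. The first has 5 states tracking the count of `p`s, saturating at 4; the second has 3 states tracking the count of `p`s modulo 3. A product state is a pair (one from each), accepting exactly when both do.
A 7-state machine:
       p  q 
>  A   B  A 
   B   C  B 
   C   D  C 
   D   E  D 
   E   F  E 
 * F   G  F 
   G   E  G 
(> = start, * = accepting)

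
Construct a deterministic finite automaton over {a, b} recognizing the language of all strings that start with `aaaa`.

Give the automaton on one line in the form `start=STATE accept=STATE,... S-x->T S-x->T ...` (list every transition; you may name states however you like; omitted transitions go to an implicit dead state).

start=s0 accept=s4 s0-a->s1 s0-b->s5 s1-a->s2 s1-b->s5 s2-a->s3 s2-b->s5 s3-a->s4 s3-b->s5 s4-a->s4 s4-b->s4 s5-a->s5 s5-b->s5

Walk along `aaaa` while the input agrees: from s0 take `a` to s1, and so on. Any deviation drops to the rejecting sink s5. Once s4 is reached the prefix is confirmed and every continuation is accepted.
With 6 states:
        a   b  
>  s0   s1  s5 
   s1   s2  s5 
   s2   s3  s5 
   s3   s4  s5 
 * s4   s4  s4 
   s5   s5  s5 
(> = start, * = accepting)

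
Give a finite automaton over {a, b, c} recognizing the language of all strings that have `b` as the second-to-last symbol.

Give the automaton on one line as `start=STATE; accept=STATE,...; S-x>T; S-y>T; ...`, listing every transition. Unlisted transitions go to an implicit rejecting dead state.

A DFA must remember the last 2 symbols (since which symbol is second-to-last isn't known until the input ends). Use one state per possible window of the last ≤2 symbols; accept from those whose window starts with `b`.
          a    b    c  
>  s0     s1   s2   s3 
   s1     s4   s5   s6 
   s2     s7   s8   s9 
   s3    s10  s11  s12 
   s4     s4   s5   s6 
   s5     s7   s8   s9 
   s6    s10  s11  s12 
 * s7     s4   s5   s6 
 * s8     s7   s8   s9 
 * s9    s10  s11  s12 
   s10    s4   s5   s6 
   s11    s7   s8   s9 
   s12   s10  s11  s12 
(> = start, * = accepting)

start=s0; accept=s7,s8,s9; s0-a>s1; s0-b>s2; s0-c>s3; s1-a>s4; s1-b>s5; s1-c>s6; s2-a>s7; s2-b>s8; s2-c>s9; s3-a>s10; s3-b>s11; s3-c>s12; s4-a>s4; s4-b>s5; s4-c>s6; s5-a>s7; s5-b>s8; s5-c>s9; s6-a>s10; s6-b>s11; s6-c>s12; s7-a>s4; s7-b>s5; s7-c>s6; s8-a>s7; s8-b>s8; s8-c>s9; s9-a>s10; s9-b>s11; s9-c>s12; s10-a>s4; s10-b>s5; s10-c>s6; s11-a>s7; s11-b>s8; s11-c>s9; s12-a>s10; s12-b>s11; s12-c>s12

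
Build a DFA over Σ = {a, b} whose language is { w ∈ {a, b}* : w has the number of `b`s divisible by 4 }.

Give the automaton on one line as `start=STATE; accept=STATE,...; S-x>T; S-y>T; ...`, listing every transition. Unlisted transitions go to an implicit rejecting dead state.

The only thing that matters is how many `b`s have appeared, reduced mod 4. Use one state per residue: s0 for 0, …, s3 for 3. Reading `b` moves to the next residue; anything else stays put. s0 is accepting.
With 4 states:
        a   b  
>* s0   s0  s1 
   s1   s1  s2 
   s2   s2  s3 
   s3   s3  s0 
(> = start, * = accepting)

start=s0; accept=s0; s0-a>s0; s0-b>s1; s1-a>s1; s1-b>s2; s2-a>s2; s2-b>s3; s3-a>s3; s3-b>s0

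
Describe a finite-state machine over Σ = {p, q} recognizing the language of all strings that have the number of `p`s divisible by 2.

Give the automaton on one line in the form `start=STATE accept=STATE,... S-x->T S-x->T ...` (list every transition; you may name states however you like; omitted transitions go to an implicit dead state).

start=s0 accept=s0 s0-p->s1 s0-q->s0 s1-p->s0 s1-q->s1

Keep the running count of `p`s modulo 2: each `p` advances along the cycle s0 → s1 → s0 while other symbols loop. Accept at s0.
2 states suffice.
        p   q  
>* s0   s1  s0 
   s1   s0  s1 
(> = start, * = accepting)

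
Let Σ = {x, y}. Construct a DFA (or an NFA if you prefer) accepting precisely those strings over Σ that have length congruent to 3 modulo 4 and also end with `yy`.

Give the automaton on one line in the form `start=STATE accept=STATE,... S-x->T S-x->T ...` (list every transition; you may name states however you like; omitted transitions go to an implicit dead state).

start=A accept=F A-x->B A-y->B B-x->C B-y->D C-x->E C-y->E D-x->E D-y->F E-x->A E-y->A F-x->A F-y->A

Run two small machines in parallel and take their product. One (4 states) tracks the input length modulo 4; the other (3 states) tracks how much of the suffix `yy` has currently been matched. Each combined state is a pair, one component from each; accept when both components accept. Minimizing collapses redundant product states.
With 6 states:
       x  y 
>  A   B  B 
   B   C  D 
   C   E  E 
   D   E  F 
   E   A  A 
 * F   A  A 
(> = start, * = accepting)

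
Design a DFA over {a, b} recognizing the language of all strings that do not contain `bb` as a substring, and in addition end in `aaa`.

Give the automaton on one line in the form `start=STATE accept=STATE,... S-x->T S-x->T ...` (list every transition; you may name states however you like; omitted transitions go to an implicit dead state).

start=q0 accept=q5 q0-a->q1 q0-b->q2 q1-a->q3 q1-b->q2 q2-a->q1 q2-b->q4 q3-a->q5 q3-b->q2 q4-a->q4 q4-b->q4 q5-a->q5 q5-b->q2

Build one automaton per condition and run them in lockstep. One (3 states) tracks partial matches of the forbidden pattern `bb`; the other (4 states) tracks how much of the suffix `aaa` has currently been matched. Each combined state is a pair, one component from each; accept when both components accept. Minimizing collapses redundant product states.
A 6-state machine:
        a   b  
>  q0   q1  q2 
   q1   q3  q2 
   q2   q1  q4 
   q3   q5  q2 
   q4   q4  q4 
 * q5   q5  q2 
(> = start, * = accepting)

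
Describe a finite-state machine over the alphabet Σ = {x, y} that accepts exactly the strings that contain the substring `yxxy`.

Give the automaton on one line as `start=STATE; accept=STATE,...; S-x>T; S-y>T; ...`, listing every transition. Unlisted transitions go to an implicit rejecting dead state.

States q0..q3 record the length of the longest prefix of `yxxy` that matches the current input suffix. Reaching q4 means `yxxy` has been seen, and we stay there forever. Accept from q4.
A 5-state machine:
        x   y  
>  q0   q0  q1 
   q1   q2  q1 
   q2   q3  q1 
   q3   q0  q4 
 * q4   q4  q4 
(> = start, * = accepting)

start=q0; accept=q4; q0-x>q0; q0-y>q1; q1-x>q2; q1-y>q1; q2-x>q3; q2-y>q1; q3-x>q0; q3-y>q4; q4-x>q4; q4-y>q4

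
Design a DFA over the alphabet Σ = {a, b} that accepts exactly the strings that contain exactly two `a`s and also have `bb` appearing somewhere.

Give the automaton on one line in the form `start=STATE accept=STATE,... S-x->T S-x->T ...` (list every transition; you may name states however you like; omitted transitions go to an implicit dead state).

start=q0 accept=q10 q0-a->q1 q0-b->q2 q1-a->q3 q1-b->q4 q2-a->q1 q2-b->q5 q3-a->q6 q3-b->q7 q4-a->q3 q4-b->q8 q5-a->q8 q5-b->q5 q6-a->q6 q6-b->q9 q7-a->q6 q7-b->q10 q8-a->q10 q8-b->q8 q9-a->q6 q9-b->q11 q10-a->q11 q10-b->q10 q11-a->q11 q11-b->q11

Build one automaton per condition and run them in lockstep. The first has 4 states tracking the count of `a`s, saturating at 3; the second has 3 states tracking whether and how much of `bb` has been seen. A product state is a pair (one from each), accepting exactly when both do.
A 12-state machine:
          a    b  
>  q0     q1   q2 
   q1     q3   q4 
   q2     q1   q5 
   q3     q6   q7 
   q4     q3   q8 
   q5     q8   q5 
   q6     q6   q9 
   q7     q6  q10 
   q8    q10   q8 
   q9     q6  q11 
 * q10   q11  q10 
   q11   q11  q11 
(> = start, * = accepting)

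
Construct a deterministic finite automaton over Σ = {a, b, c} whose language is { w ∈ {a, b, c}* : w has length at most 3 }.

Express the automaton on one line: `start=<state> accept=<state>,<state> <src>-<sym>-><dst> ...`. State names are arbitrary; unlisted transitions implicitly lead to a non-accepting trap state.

Count input length up to 4: every symbol moves from s0 toward s4, which means 'more than 3' and absorbs. Accept from {s0, s1, s2, s3}.
A 5-state machine:
        a   b   c  
>* s0   s1  s1  s1 
 * s1   s2  s2  s2 
 * s2   s3  s3  s3 
 * s3   s4  s4  s4 
   s4   s4  s4  s4 
(> = start, * = accepting)

start=s0 accept=s0,s1,s2,s3 s0-a->s1 s0-b->s1 s0-c->s1 s1-a->s2 s1-b->s2 s1-c->s2 s2-a->s3 s2-b->s3 s2-c->s3 s3-a->s4 s3-b->s4 s3-c->s4 s4-a->s4 s4-b->s4 s4-c->s4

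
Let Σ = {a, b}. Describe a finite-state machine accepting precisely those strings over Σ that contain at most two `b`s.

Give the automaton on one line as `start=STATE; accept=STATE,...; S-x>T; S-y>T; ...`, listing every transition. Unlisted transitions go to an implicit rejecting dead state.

start=q0; accept=q0,q1,q2; q0-a>q0; q0-b>q1; q1-a>q1; q1-b>q2; q2-a>q2; q2-b>q3; q3-a>q3; q3-b>q3

Only the number of `b`s matters, and only up to 3. Make a chain q0 → q1 → q2 → q3 advanced by each `b` (with q3 absorbing); every other symbol self-loops. The accepting set is {q0, q1, q2}.
With 4 states:
        a   b  
>* q0   q0  q1 
 * q1   q1  q2 
 * q2   q2  q3 
   q3   q3  q3 
(> = start, * = accepting)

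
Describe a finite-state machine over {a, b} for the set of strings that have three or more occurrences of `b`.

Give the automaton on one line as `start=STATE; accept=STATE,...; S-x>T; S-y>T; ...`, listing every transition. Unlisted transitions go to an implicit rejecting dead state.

Count `b`s, saturating at 4: states q0 through q3 mean 0 through 3 `b`s seen; q4 means more than 3. Each `b` increments (capped at q4); other symbols loop. Accept from {q3, q4}.
A 5-state machine:
        a   b  
>  q0   q0  q1 
   q1   q1  q2 
   q2   q2  q3 
 * q3   q3  q4 
 * q4   q4  q4 
(> = start, * = accepting)

start=q0; accept=q3,q4; q0-a>q0; q0-b>q1; q1-a>q1; q1-b>q2; q2-a>q2; q2-b>q3; q3-a>q3; q3-b>q4; q4-a>q4; q4-b>q4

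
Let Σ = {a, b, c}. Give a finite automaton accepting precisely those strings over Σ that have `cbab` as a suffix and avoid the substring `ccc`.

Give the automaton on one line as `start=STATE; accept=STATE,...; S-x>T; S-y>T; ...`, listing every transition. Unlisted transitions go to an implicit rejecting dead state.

Handle the two conditions separately and then intersect. The first has 5 states tracking how much of the suffix `cbab` has currently been matched; the second has 4 states tracking partial matches of the forbidden pattern `ccc`. A product state is a pair (one from each), accepting exactly when both do. Minimizing collapses redundant product states.
        a   b   c  
>  s0   s0  s0  s1 
   s1   s0  s2  s3 
   s2   s4  s0  s1 
   s3   s0  s2  s5 
   s4   s0  s6  s1 
   s5   s5  s5  s5 
 * s6   s0  s0  s1 
(> = start, * = accepting)

start=s0; accept=s6; s0-a>s0; s0-b>s0; s0-c>s1; s1-a>s0; s1-b>s2; s1-c>s3; s2-a>s4; s2-b>s0; s2-c>s1; s3-a>s0; s3-b>s2; s3-c>s5; s4-a>s0; s4-b>s6; s4-c>s1; s5-a>s5; s5-b>s5; s5-c>s5; s6-a>s0; s6-b>s0; s6-c>s1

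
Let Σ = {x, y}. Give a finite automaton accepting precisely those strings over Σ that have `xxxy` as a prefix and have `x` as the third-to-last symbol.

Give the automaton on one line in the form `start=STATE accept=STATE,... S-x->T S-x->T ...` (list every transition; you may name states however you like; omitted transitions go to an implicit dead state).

Run two small machines in parallel and take their product. The first has 6 states tracking whether the input so far still matches the prefix `xxxy`; the second has 15 states tracking the last 3 symbols read. A product state is a pair (one from each), accepting exactly when both do. Equivalent product states are then merged.
13 states suffice.
          x    y  
>  q0     q1   q2 
   q1     q3   q2 
   q2     q2   q2 
   q3     q4   q2 
   q4     q2   q5 
 * q5     q6   q7 
 * q6     q8   q9 
 * q7    q10  q11 
   q8    q12   q5 
   q9     q6   q7 
   q10    q8   q9 
   q11   q10  q11 
 * q12   q12   q5 
(> = start, * = accepting)

start=q0 accept=q5,q6,q7,q12 q0-x->q1 q0-y->q2 q1-x->q3 q1-y->q2 q2-x->q2 q2-y->q2 q3-x->q4 q3-y->q2 q4-x->q2 q4-y->q5 q5-x->q6 q5-y->q7 q6-x->q8 q6-y->q9 q7-x->q10 q7-y->q11 q8-x->q12 q8-y->q5 q9-x->q6 q9-y->q7 q10-x->q8 q10-y->q9 q11-x->q10 q11-y->q11 q12-x->q12 q12-y->q5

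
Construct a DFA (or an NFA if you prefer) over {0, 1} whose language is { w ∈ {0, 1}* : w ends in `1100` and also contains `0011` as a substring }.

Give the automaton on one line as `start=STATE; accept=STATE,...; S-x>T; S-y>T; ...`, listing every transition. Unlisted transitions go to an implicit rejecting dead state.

start=s0; accept=s10; s0-0>s1; s0-1>s2; s1-0>s3; s1-1>s2; s2-0>s1; s2-1>s4; s3-0>s3; s3-1>s5; s4-0>s6; s4-1>s4; s5-0>s1; s5-1>s7; s6-0>s8; s6-1>s2; s7-0>s9; s7-1>s7; s8-0>s3; s8-1>s5; s9-0>s10; s9-1>s11; s10-0>s12; s10-1>s11; s11-0>s12; s11-1>s7; s12-0>s12; s12-1>s11

Handle the two conditions separately and then intersect. The first has 5 states tracking how much of the suffix `1100` has currently been matched; the second has 5 states tracking whether and how much of `0011` has been seen. A product state is a pair (one from each), accepting exactly when both do.
A 13-state machine:
          0    1  
>  s0     s1   s2 
   s1     s3   s2 
   s2     s1   s4 
   s3     s3   s5 
   s4     s6   s4 
   s5     s1   s7 
   s6     s8   s2 
   s7     s9   s7 
   s8     s3   s5 
   s9    s10  s11 
 * s10   s12  s11 
   s11   s12   s7 
   s12   s12  s11 
(> = start, * = accepting)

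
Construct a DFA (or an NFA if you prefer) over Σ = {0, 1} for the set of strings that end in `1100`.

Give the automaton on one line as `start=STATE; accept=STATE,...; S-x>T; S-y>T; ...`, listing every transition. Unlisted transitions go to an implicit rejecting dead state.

start=q0; accept=q4; q0-0>q0; q0-1>q1; q1-0>q0; q1-1>q2; q2-0>q3; q2-1>q2; q3-0>q4; q3-1>q1; q4-0>q0; q4-1>q1

Let each state record the length of the longest suffix of the input read so far that is also a prefix of `1100`. q1 means the last symbol is `1`; q2 means the last 2 symbols are `11`; q3 means the last 3 symbols are `110`; q4 means the last 4 symbols are `1100`. Accept only at q4, where the string currently ends in `1100`.
5 states suffice.
        0   1  
>  q0   q0  q1 
   q1   q0  q2 
   q2   q3  q2 
   q3   q4  q1 
 * q4   q0  q1 
(> = start, * = accepting)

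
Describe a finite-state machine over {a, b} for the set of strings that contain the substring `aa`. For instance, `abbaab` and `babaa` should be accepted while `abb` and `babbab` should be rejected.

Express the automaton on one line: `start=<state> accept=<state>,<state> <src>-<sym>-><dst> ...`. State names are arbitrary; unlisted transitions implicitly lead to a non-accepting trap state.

start=s0 accept=s2 s0-a->s1 s0-b->s0 s1-a->s2 s1-b->s0 s2-a->s2 s2-b->s2

States s0..s1 record the length of the longest prefix of `aa` that matches the current input suffix. Reaching s2 means `aa` has been seen, and we stay there forever. Accept from s2.
With 3 states:
        a   b  
>  s0   s1  s0 
   s1   s2  s0 
 * s2   s2  s2 
(> = start, * = accepting)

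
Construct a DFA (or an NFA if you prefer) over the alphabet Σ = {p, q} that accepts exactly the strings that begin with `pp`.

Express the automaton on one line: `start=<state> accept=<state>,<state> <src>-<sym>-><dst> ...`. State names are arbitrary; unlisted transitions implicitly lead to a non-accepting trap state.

Walk along `pp` while the input agrees: from s0 take `p` to s1, and so on. Any deviation drops to the rejecting sink s3. Once s2 is reached the prefix is confirmed and every continuation is accepted.
4 states suffice.
        p   q  
>  s0   s1  s3 
   s1   s2  s3 
 * s2   s2  s2 
   s3   s3  s3 
(> = start, * = accepting)

start=s0 accept=s2 s0-p->s1 s0-q->s3 s1-p->s2 s1-q->s3 s2-p->s2 s2-q->s2 s3-p->s3 s3-q->s3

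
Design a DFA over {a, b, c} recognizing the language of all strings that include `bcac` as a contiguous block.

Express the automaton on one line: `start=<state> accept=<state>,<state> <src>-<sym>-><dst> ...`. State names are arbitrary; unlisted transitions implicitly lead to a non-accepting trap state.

start=s0 accept=s4 s0-a->s0 s0-b->s1 s0-c->s0 s1-a->s0 s1-b->s1 s1-c->s2 s2-a->s3 s2-b->s1 s2-c->s0 s3-a->s0 s3-b->s1 s3-c->s4 s4-a->s4 s4-b->s4 s4-c->s4

Track how much of `bcac` has been matched so far: state s0 is no progress, s4 is the absorbing accept state reached once `bcac` has occurred. Intermediate states record partial matches; on a mismatch, fall back to the longest reusable overlap.
With 5 states:
        a   b   c  
>  s0   s0  s1  s0 
   s1   s0  s1  s2 
   s2   s3  s1  s0 
   s3   s0  s1  s4 
 * s4   s4  s4  s4 
(> = start, * = accepting)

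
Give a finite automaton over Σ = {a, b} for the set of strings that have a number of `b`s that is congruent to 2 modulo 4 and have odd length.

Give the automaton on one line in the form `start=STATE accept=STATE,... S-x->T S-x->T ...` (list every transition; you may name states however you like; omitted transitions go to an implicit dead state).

start=s0 accept=s5 s0-a->s1 s0-b->s2 s1-a->s0 s1-b->s3 s2-a->s3 s2-b->s4 s3-a->s2 s3-b->s5 s4-a->s5 s4-b->s6 s5-a->s4 s5-b->s7 s6-a->s7 s6-b->s0 s7-a->s6 s7-b->s1

Run two small machines in parallel and take their product. One (4 states) tracks the count of `b`s modulo 4; the other (2 states) tracks the input length modulo 2. Each combined state is a pair, one component from each; accept when both components accept.
An 8-state machine:
        a   b  
>  s0   s1  s2 
   s1   s0  s3 
   s2   s3  s4 
   s3   s2  s5 
   s4   s5  s6 
 * s5   s4  s7 
   s6   s7  s0 
   s7   s6  s1 
(> = start, * = accepting)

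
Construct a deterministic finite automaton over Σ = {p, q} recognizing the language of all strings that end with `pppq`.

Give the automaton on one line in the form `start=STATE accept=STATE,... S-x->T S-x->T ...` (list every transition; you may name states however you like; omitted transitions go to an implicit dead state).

Remember how much of `pppq` the current input suffix matches. State A means no match yet; B means the last symbol is `p`; C means the last 2 symbols are `pp`; D means the last 3 symbols are `ppp`; E means the last 4 symbols are `pppq`. Only E accepts. On a mismatch, fall back to the longest proper suffix that is still a prefix of `pppq`.
       p  q 
>  A   B  A 
   B   C  A 
   C   D  A 
   D   D  E 
 * E   B  A 
(> = start, * = accepting)

start=A accept=E A-p->B A-q->A B-p->C B-q->A C-p->D C-q->A D-p->D D-q->E E-p->B E-q->A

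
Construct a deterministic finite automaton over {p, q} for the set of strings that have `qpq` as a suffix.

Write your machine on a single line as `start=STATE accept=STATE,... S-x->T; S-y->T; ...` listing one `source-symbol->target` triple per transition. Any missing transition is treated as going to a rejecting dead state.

Remember how much of `qpq` the current input suffix matches. State A means no match yet; B means the last symbol is `q`; C means the last 2 symbols are `qp`; D means the last 3 symbols are `qpq`. Only D accepts. On a mismatch, fall back to the longest proper suffix that is still a prefix of `qpq`.
4 states suffice.
       p  q 
>  A   A  B 
   B   C  B 
   C   A  D 
 * D   C  B 
(> = start, * = accepting)

start=A; accept=D; A-p->A; A-q->B; B-p->C; B-q->B; C-p->A; C-q->D; D-p->C; D-q->B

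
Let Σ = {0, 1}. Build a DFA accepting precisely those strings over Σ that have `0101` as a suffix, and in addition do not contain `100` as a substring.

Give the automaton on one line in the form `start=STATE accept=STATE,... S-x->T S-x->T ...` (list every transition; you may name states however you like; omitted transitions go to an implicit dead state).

Build one automaton per condition and run them in lockstep. The first has 5 states tracking how much of the suffix `0101` has currently been matched; the second has 4 states tracking partial matches of the forbidden pattern `100`. A product state is a pair (one from each), accepting exactly when both do.
          0    1  
>  q0     q1   q2 
   q1     q1   q3 
   q2     q4   q2 
   q3     q5   q2 
   q4     q6   q3 
   q5     q6   q7 
   q6     q6   q8 
 * q7     q5   q2 
   q8     q9  q10 
   q9     q6  q11 
   q10    q6  q10 
   q11    q9  q10 
(> = start, * = accepting)

start=q0 accept=q7 q0-0->q1 q0-1->q2 q1-0->q1 q1-1->q3 q2-0->q4 q2-1->q2 q3-0->q5 q3-1->q2 q4-0->q6 q4-1->q3 q5-0->q6 q5-1->q7 q6-0->q6 q6-1->q8 q7-0->q5 q7-1->q2 q8-0->q9 q8-1->q10 q9-0->q6 q9-1->q11 q10-0->q6 q10-1->q10 q11-0->q9 q11-1->q10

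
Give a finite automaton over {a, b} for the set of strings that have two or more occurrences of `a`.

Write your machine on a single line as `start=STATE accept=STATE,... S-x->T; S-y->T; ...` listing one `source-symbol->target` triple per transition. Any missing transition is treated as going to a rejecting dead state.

start=q0; accept=q2,q3; q0-a->q1; q0-b->q0; q1-a->q2; q1-b->q1; q2-a->q3; q2-b->q2; q3-a->q3; q3-b->q3

Only the number of `a`s matters, and only up to 3. Make a chain q0 → q1 → q2 → q3 advanced by each `a` (with q3 absorbing); every other symbol self-loops. The accepting set is {q2, q3}.
        a   b  
>  q0   q1  q0 
   q1   q2  q1 
 * q2   q3  q2 
 * q3   q3  q3 
(> = start, * = accepting)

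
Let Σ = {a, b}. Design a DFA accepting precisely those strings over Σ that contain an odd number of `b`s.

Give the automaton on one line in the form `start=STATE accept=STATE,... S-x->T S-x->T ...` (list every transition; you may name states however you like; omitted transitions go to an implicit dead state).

The only thing that matters is how many `b`s have appeared, reduced mod 2. Use one state per residue: q0 for 0, …, q1 for 1. Reading `b` moves to the next residue; anything else stays put. q1 is accepting.
With 2 states:
        a   b  
>  q0   q0  q1 
 * q1   q1  q0 
(> = start, * = accepting)

start=q0 accept=q1 q0-a->q0 q0-b->q1 q1-a->q1 q1-b->q0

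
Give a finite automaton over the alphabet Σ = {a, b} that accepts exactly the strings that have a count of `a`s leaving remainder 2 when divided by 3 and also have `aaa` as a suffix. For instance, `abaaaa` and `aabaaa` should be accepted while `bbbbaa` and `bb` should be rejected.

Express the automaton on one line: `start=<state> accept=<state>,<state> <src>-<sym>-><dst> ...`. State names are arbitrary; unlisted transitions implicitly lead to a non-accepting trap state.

start=q0 accept=q5 q0-a->q1 q0-b->q0 q1-a->q2 q1-b->q1 q2-a->q3 q2-b->q2 q3-a->q4 q3-b->q0 q4-a->q5 q4-b->q1 q5-a->q3 q5-b->q2

Handle the two conditions separately and then intersect. The first has 3 states tracking the count of `a`s modulo 3; the second has 4 states tracking how much of the suffix `aaa` has currently been matched. A product state is a pair (one from each), accepting exactly when both do. After merging equivalent states the machine shrinks.
        a   b  
>  q0   q1  q0 
   q1   q2  q1 
   q2   q3  q2 
   q3   q4  q0 
   q4   q5  q1 
 * q5   q3  q2 
(> = start, * = accepting)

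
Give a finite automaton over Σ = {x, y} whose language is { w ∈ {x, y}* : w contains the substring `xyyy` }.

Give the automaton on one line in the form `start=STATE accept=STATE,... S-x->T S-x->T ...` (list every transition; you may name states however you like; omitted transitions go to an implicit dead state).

start=S0 accept=S4 S0-x->S1 S0-y->S0 S1-x->S1 S1-y->S2 S2-x->S1 S2-y->S3 S3-x->S1 S3-y->S4 S4-x->S4 S4-y->S4

States S0..S3 record the length of the longest prefix of `xyyy` that matches the current input suffix. Reaching S4 means `xyyy` has been seen, and we stay there forever. Accept from S4.
        x   y  
>  S0   S1  S0 
   S1   S1  S2 
   S2   S1  S3 
   S3   S1  S4 
 * S4   S4  S4 
(> = start, * = accepting)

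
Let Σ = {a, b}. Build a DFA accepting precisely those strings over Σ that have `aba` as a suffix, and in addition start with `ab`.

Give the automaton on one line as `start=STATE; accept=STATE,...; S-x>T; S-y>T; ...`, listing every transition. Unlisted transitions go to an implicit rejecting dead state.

Handle the two conditions separately and then intersect. One (4 states) tracks how much of the suffix `aba` has currently been matched; the other (4 states) tracks whether the input so far still matches the prefix `ab`. Each combined state is a pair, one component from each; accept when both components accept. Equivalent product states are then merged.
        a   b  
>  q0   q1  q2 
   q1   q2  q3 
   q2   q2  q2 
   q3   q4  q5 
 * q4   q6  q3 
   q5   q6  q5 
   q6   q6  q3 
(> = start, * = accepting)

start=q0; accept=q4; q0-a>q1; q0-b>q2; q1-a>q2; q1-b>q3; q2-a>q2; q2-b>q2; q3-a>q4; q3-b>q5; q4-a>q6; q4-b>q3; q5-a>q6; q5-b>q5; q6-a>q6; q6-b>q3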